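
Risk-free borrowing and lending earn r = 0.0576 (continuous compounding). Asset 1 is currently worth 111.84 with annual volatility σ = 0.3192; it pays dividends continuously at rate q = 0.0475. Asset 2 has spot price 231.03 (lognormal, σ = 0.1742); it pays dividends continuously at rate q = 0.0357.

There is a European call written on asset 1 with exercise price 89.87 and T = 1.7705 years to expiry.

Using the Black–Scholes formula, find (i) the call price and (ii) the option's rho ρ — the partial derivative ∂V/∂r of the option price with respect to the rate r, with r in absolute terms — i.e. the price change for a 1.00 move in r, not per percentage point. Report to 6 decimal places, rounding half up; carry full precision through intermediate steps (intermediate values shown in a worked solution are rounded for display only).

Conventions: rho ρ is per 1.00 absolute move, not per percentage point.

price = 28.592973
ρ = 91.217279

σ√T = 0.3192·√1.7705 = 0.424728
d₁ = (ln(S/K) + (r−q+σ²/2)T) / (σ√T) = (ln(111.84/89.87) + (0.0576−0.0475+0.3192²/2)·1.7705) / 0.424728 = (0.218705 + 0.108079) / 0.424728 = 0.769396
d₂ = d₁ − σ√T = 0.769396 − 0.424728 = 0.344668
e^{−rT} = 0.903047
e^{−qT} = 0.919340
N(d₁) = 0.779171,  N(d₂) = 0.634828
Call price V = S·e^{−qT}·N(d₁) − K·e^{−rT}·N(d₂) = 80.113604 − 51.520632 = 28.592973
ρ = K·T·e^{−rT}·N(d₂) = 91.217279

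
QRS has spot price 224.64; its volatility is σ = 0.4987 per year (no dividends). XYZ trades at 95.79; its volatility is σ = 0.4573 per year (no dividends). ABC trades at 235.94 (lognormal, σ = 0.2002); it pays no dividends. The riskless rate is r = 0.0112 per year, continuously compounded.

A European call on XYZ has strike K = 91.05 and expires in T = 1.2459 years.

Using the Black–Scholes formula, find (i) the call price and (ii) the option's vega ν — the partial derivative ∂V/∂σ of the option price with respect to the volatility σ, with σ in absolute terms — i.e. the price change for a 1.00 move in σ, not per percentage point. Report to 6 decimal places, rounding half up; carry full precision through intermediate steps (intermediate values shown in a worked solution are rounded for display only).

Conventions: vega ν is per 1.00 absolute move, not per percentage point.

price = 21.839529
ν = 39.654108

σ√T = 0.4573·√1.2459 = 0.510438
d₁ = (ln(S/K) + (r+σ²/2)T) / (σ√T) = (ln(95.79/91.05) + (0.0112+0.4573²/2)·1.2459) / 0.510438 = (0.050749 + 0.144227) / 0.510438 = 0.381980
d₂ = d₁ − σ√T = 0.381980 − 0.510438 = -0.128458
e^{−rT} = 0.986143
N(d₁) = 0.648762,  N(d₂) = 0.448893
Call price V = S·N(d₁) − K·e^{−rT}·N(d₂) = 62.144896 − 40.305367 = 21.839529
φ(d₁) = (1/√(2π))·e^{−d₁²/2} = 0.370874
ν = S·φ(d₁)·√T = 39.654108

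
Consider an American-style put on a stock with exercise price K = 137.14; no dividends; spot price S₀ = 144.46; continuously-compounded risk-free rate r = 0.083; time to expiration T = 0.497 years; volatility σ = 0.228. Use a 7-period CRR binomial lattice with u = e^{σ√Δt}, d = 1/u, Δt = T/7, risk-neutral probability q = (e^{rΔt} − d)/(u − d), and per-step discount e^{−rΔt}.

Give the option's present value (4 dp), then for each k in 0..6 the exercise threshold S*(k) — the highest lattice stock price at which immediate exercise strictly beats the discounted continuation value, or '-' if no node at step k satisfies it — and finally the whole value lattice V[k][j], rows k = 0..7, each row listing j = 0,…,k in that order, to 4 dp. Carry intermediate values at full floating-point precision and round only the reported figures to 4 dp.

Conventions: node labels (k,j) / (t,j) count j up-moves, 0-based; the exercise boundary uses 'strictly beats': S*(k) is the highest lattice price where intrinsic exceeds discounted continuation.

Δt=0.07100  u=1.06264  d=0.94106  q=0.53343  discount=0.99412
step 7 (expiry): payoffs max(K−S,0) = 42.7217 30.5233 16.7489 1.1950 0.0000 0.0000 0.0000 0.0000
step 6: (k=6,j=0): S=100.3323, K−S=36.8077, hold=36.0019 ⇒ V=36.8077 exercise | (k=6,j=1): S=113.2947, K−S=23.8453, hold=23.0395 ⇒ V=23.8453 exercise | (k=6,j=2): S=127.9318, K−S=9.2082, hold=8.4024 ⇒ V=9.2082 exercise | (k=6,j=3): S=144.4600, K−S=0.0000, hold=0.5543 ⇒ V=0.5543 continue | (k=6,j=4): S=163.1235, K−S=0.0000, hold=0.0000 ⇒ V=0.0000 continue | (k=6,j=5): S=184.1982, K−S=0.0000, hold=0.0000 ⇒ V=0.0000 continue | (k=6,j=6): S=207.9957, K−S=0.0000, hold=0.0000 ⇒ V=0.0000 continue  boundary S*=127.9318
step 5: (k=5,j=0): S=106.6167, K−S=30.5233, hold=29.7175 ⇒ V=30.5233 exercise | (k=5,j=1): S=120.3911, K−S=16.7489, hold=15.9432 ⇒ V=16.7489 exercise | (k=5,j=2): S=135.9450, K−S=1.1950, hold=4.5649 ⇒ V=4.5649 continue | (k=5,j=3): S=153.5084, K−S=0.0000, hold=0.2571 ⇒ V=0.2571 continue | (k=5,j=4): S=173.3409, K−S=0.0000, hold=0.0000 ⇒ V=0.0000 continue | (k=5,j=5): S=195.7357, K−S=0.0000, hold=0.0000 ⇒ V=0.0000 continue  boundary S*=120.3911
step 4: (k=4,j=0): S=113.2947, K−S=23.8453, hold=23.0395 ⇒ V=23.8453 exercise | (k=4,j=1): S=127.9318, K−S=9.2082, hold=10.1894 ⇒ V=10.1894 continue | (k=4,j=2): S=144.4600, K−S=0.0000, hold=2.2537 ⇒ V=2.2537 continue | (k=4,j=3): S=163.1235, K−S=0.0000, hold=0.1192 ⇒ V=0.1192 continue | (k=4,j=4): S=184.1982, K−S=0.0000, hold=0.0000 ⇒ V=0.0000 continue  boundary S*=113.2947
step 3: (k=3,j=0): S=120.3911, K−S=16.7489, hold=16.4635 ⇒ V=16.7489 exercise | (k=3,j=1): S=135.9450, K−S=1.1950, hold=5.9213 ⇒ V=5.9213 continue | (k=3,j=2): S=153.5084, K−S=0.0000, hold=1.1086 ⇒ V=1.1086 continue | (k=3,j=3): S=173.3409, K−S=0.0000, hold=0.0553 ⇒ V=0.0553 continue  boundary S*=120.3911
step 2: (k=2,j=0): S=127.9318, K−S=9.2082, hold=10.9087 ⇒ V=10.9087 continue | (k=2,j=1): S=144.4600, K−S=0.0000, hold=3.3343 ⇒ V=3.3343 continue | (k=2,j=2): S=163.1235, K−S=0.0000, hold=0.5435 ⇒ V=0.5435 continue  boundary S*=-
step 1: (k=1,j=0): S=135.9450, K−S=1.1950, hold=6.8279 ⇒ V=6.8279 continue | (k=1,j=1): S=153.5084, K−S=0.0000, hold=1.8348 ⇒ V=1.8348 continue  boundary S*=-
step 0: (k=0,j=0): S=144.4600, K−S=0.0000, hold=4.1400 ⇒ V=4.1400 continue  boundary S*=-

price = 4.1400
boundary = - - - 120.3911 113.2947 120.3911 127.9318
tree:
4.1400
6.8279 1.8348
10.9087 3.3343 0.5435
16.7489 5.9213 1.1086 0.0553
23.8453 10.1894 2.2537 0.1192 0.0000
30.5233 16.7489 4.5649 0.2571 0.0000 0.0000
36.8077 23.8453 9.2082 0.5543 0.0000 0.0000 0.0000
42.7217 30.5233 16.7489 1.1950 0.0000 0.0000 0.0000 0.0000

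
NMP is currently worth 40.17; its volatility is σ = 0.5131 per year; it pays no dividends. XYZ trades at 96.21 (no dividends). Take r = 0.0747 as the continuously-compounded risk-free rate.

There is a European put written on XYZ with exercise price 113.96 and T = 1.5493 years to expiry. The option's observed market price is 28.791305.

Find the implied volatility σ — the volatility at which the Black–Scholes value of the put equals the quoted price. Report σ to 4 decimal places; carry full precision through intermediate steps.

sigma = 0.5410

At σ = 0.5410 the Black–Scholes value reproduces the quote:
σ√T = 0.541·√1.5493 = 0.673387
d₁ = (ln(S/K) + (r+σ²/2)T) / (σ√T) = (ln(96.21/113.96) + (0.0747+0.541²/2)·1.5493) / 0.673387 = (-0.169314 + 0.342458) / 0.673387 = 0.257124
d₂ = d₁ − σ√T = 0.257124 − 0.673387 = -0.416264
e^{−rT} = 0.890713
N(−d₁) = 0.398542,  N(−d₂) = 0.661392
V = K·e^{−rT}·N(−d₂) − S·N(−d₁) = 67.134998 − 38.343693 = 28.791305 (the observed quote) — the price is monotone increasing in volatility, hence this σ is the only solution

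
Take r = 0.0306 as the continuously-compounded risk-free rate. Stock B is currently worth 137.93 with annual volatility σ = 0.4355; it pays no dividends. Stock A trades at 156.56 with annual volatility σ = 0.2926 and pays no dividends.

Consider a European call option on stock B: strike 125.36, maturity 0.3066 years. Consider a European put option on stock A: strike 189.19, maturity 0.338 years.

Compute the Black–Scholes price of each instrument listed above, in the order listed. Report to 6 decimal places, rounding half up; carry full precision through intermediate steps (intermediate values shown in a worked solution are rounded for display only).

price(stock B call K=125.36) = 20.613543
price(stock A put K=189.19) = 32.873585

[stock B call K=125.36]
σ√T = 0.4355·√0.3066 = 0.241143
d₁ = (ln(S/K) + (r+σ²/2)T) / (σ√T) = (ln(137.93/125.36) + (0.0306+0.4355²/2)·0.3066) / 0.241143 = (0.095557 + 0.038457) / 0.241143 = 0.555744
d₂ = d₁ − σ√T = 0.555744 − 0.241143 = 0.314601
e^{−rT} = 0.990662
N(d₁) = 0.710807,  N(d₂) = 0.623468
price = S·N(d₁) − K·e^{−rT}·N(d₂) = 98.041607 − 77.428064 = 20.613543
[stock A put K=189.19]
σ√T = 0.2926·√0.338 = 0.170111
d₁ = (ln(S/K) + (r+σ²/2)T) / (σ√T) = (ln(156.56/189.19) + (0.0306+0.2926²/2)·0.338) / 0.170111 = (-0.189312 + 0.024812) / 0.170111 = -0.967020
d₂ = d₁ − σ√T = -0.967020 − 0.170111 = -1.137131
e^{−rT} = 0.989711
N(−d₁) = 0.833233,  N(−d₂) = 0.872258
price = K·e^{−rT}·N(−d₂) − S·N(−d₁) = 163.324527 − 130.450942 = 32.873585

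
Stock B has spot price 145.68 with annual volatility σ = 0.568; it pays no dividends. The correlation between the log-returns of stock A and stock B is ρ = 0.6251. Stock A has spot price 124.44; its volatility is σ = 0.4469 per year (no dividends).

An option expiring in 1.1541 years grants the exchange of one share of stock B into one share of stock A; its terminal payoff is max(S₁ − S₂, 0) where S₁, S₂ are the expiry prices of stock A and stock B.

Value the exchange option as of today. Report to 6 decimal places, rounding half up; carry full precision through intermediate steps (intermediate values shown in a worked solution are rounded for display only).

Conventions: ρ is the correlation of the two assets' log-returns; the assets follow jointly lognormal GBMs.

exchange price = 16.652091

σ_eff = √(σ₁² + σ₂² − 2ρσ₁σ₂) = √(0.4469² + 0.568² − 2·0.6251·0.4469·0.568) = 0.452762
d₁ = (ln(S₁/S₂) + (q₂ − q₁ + σ_eff²/2)T) / (σ_eff√T) = (ln(124.44/145.68) + (0.0 − 0.0 + 0.102497)·1.1541) / 0.486398 = -0.080792
d₂ = d₁ − σ_eff√T = -0.080792 − 0.486398 = -0.567190
N(d₁) = 0.467804,  N(d₂) = 0.285292
V = S₁·e^{−q₁T}·N(d₁) − S₂·e^{−q₂T}·N(d₂) = 58.213494 − 41.561403 = 16.652091
Key observation: no risk-free rate is needed — with the second asset as numeraire the exchange option is a call on the ratio S₁/S₂, and r cancels out of the value.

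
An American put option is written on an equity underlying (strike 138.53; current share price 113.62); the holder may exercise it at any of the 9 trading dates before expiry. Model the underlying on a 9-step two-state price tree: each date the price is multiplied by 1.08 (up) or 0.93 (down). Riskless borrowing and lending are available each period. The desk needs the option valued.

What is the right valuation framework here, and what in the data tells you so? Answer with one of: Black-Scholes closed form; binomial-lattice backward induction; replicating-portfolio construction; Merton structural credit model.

Key observation: the defining feature is the embedded early-exercise option across 9 discrete dates on the spot-113.62 tree; pricing the strike-138.53 put means working backward with an exercise test at every node.

framework: binomial-lattice backward induction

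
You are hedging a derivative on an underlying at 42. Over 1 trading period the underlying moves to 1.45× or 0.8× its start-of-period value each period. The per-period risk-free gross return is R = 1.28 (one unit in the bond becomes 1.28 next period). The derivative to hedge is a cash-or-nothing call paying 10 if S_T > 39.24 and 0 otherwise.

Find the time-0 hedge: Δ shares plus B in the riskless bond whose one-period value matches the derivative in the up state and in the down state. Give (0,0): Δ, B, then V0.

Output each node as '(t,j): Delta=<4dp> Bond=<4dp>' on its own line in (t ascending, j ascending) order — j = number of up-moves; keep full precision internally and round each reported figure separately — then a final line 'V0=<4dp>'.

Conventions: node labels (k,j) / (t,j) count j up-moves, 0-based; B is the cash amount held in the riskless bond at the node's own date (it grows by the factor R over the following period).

(0,0): Delta=0.3663 Bond=-9.6154
V0=5.7692

The replicating-portfolio and risk-neutral prices coincide; use p* = (1.28−0.8)/(1.45−0.8) = 0.7385 for the latter.
Payoffs at expiry: V(1,0)=0.0000, V(1,1)=10.0000
(0,0): S=42.0000. Δ = (V_up−V_dn)/(S_up−S_dn) = (10.0000−0.0000)/(60.9000−33.6000) = 0.3663. V = [p*·10.0000 + (1−p*)·0.0000]/1.28 = 5.7692. B = V − Δ·S = -9.6154.
Check: Δ(0,0)·S0 + B(0,0) = 5.7692 = V0.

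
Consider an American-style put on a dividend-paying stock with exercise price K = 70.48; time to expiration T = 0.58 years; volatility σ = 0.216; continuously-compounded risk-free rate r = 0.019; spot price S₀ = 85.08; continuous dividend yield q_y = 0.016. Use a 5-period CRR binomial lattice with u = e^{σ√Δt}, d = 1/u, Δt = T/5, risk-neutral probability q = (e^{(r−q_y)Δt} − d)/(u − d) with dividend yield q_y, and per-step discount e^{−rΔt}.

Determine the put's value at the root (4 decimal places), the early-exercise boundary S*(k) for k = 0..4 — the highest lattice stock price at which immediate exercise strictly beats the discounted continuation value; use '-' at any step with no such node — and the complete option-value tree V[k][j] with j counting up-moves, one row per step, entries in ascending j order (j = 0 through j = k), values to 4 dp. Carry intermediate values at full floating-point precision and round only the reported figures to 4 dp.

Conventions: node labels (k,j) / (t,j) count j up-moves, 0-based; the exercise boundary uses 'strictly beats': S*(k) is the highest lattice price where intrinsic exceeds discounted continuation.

Δt=0.11600  u=1.07634  d=0.92907  q=0.48398  discount=0.99780
step 5 (expiry): payoffs max(K−S,0) = 11.5849 2.2495 0.0000 0.0000 0.0000 0.0000
step 4: (k=4,j=0): S=63.3911, K−S=7.0889, hold=7.0512 ⇒ V=7.0889 exercise | (k=4,j=1): S=73.4392, K−S=0.0000, hold=1.1583 ⇒ V=1.1583 continue | (k=4,j=2): S=85.0800, K−S=0.0000, hold=0.0000 ⇒ V=0.0000 continue | (k=4,j=3): S=98.5660, K−S=0.0000, hold=0.0000 ⇒ V=0.0000 continue | (k=4,j=4): S=114.1895, K−S=0.0000, hold=0.0000 ⇒ V=0.0000 continue  boundary S*=63.3911
step 3: (k=3,j=0): S=68.2305, K−S=2.2495, hold=4.2093 ⇒ V=4.2093 continue | (k=3,j=1): S=79.0456, K−S=0.0000, hold=0.5964 ⇒ V=0.5964 continue | (k=3,j=2): S=91.5751, K−S=0.0000, hold=0.0000 ⇒ V=0.0000 continue | (k=3,j=3): S=106.0905, K−S=0.0000, hold=0.0000 ⇒ V=0.0000 continue  boundary S*=-
step 2: (k=2,j=0): S=73.4392, K−S=0.0000, hold=2.4553 ⇒ V=2.4553 continue | (k=2,j=1): S=85.0800, K−S=0.0000, hold=0.3071 ⇒ V=0.3071 continue | (k=2,j=2): S=98.5660, K−S=0.0000, hold=0.0000 ⇒ V=0.0000 continue  boundary S*=-
step 1: (k=1,j=0): S=79.0456, K−S=0.0000, hold=1.4125 ⇒ V=1.4125 continue | (k=1,j=1): S=91.5751, K−S=0.0000, hold=0.1581 ⇒ V=0.1581 continue  boundary S*=-
step 0: (k=0,j=0): S=85.0800, K−S=0.0000, hold=0.8036 ⇒ V=0.8036 continue  boundary S*=-

price = 0.8036
boundary = - - - - 63.3911
tree:
0.8036
1.4125 0.1581
2.4553 0.3071 0.0000
4.2093 0.5964 0.0000 0.0000
7.0889 1.1583 0.0000 0.0000 0.0000
11.5849 2.2495 0.0000 0.0000 0.0000 0.0000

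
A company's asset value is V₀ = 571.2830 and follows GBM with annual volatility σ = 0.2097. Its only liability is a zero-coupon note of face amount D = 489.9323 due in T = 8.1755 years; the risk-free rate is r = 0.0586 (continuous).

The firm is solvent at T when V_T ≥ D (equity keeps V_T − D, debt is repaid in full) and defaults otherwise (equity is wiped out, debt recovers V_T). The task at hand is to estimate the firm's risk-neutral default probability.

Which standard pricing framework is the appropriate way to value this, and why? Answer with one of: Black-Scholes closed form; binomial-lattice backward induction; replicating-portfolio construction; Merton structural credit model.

framework: Merton structural credit model

Key observation: the asked-for credit quantity lives on the firm's capital structure — asset value, asset volatility, debt face 489.9323 — which is the structural model's domain.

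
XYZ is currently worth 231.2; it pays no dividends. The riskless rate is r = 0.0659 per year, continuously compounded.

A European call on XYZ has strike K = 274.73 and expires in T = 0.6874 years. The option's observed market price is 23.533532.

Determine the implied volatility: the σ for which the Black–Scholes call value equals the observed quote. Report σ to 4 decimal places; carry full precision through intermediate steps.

At σ = 0.4580 the Black–Scholes value reproduces the quote:
σ√T = 0.458·√0.6874 = 0.379726
d₁ = (ln(S/K) + (r+σ²/2)T) / (σ√T) = (ln(231.2/274.73) + (0.0659+0.458²/2)·0.6874) / 0.379726 = (-0.172506 + 0.117396) / 0.379726 = -0.145131
d₂ = d₁ − σ√T = -0.145131 − 0.379726 = -0.524857
e^{−rT} = 0.955711
N(d₁) = 0.442304,  N(d₂) = 0.299841
V = S·N(d₁) − K·e^{−rT}·N(d₂) = 102.260594 − 78.727062 = 23.533532 (the quoted price), and the Black–Scholes price is strictly increasing in σ, so σ is unique

sigma = 0.4580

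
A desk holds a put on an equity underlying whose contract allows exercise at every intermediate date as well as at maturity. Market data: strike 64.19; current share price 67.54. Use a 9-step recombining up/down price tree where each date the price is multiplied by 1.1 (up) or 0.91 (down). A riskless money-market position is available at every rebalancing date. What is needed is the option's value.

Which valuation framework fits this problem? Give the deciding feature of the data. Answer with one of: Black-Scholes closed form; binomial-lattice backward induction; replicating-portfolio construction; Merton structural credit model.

framework: binomial-lattice backward induction

Key observation: the exercise right at every one of the 9 steps is what matters: each node needs max(64.19 − S, continuation), which only the stepwise tree valuation starting from spot 67.54 delivers.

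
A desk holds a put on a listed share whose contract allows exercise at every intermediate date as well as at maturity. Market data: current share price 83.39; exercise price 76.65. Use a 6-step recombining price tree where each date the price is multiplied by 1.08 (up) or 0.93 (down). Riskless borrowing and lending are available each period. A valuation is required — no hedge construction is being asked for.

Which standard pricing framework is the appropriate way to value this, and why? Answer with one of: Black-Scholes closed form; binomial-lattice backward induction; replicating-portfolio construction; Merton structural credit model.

framework: binomial-lattice backward induction

Key observation: the put (strike 76.65 on spot 83.39) is American-style on a 6-step discrete price model, so the early-exercise decision at every node requires stepwise backward valuation — a closed form cannot price the exercise right.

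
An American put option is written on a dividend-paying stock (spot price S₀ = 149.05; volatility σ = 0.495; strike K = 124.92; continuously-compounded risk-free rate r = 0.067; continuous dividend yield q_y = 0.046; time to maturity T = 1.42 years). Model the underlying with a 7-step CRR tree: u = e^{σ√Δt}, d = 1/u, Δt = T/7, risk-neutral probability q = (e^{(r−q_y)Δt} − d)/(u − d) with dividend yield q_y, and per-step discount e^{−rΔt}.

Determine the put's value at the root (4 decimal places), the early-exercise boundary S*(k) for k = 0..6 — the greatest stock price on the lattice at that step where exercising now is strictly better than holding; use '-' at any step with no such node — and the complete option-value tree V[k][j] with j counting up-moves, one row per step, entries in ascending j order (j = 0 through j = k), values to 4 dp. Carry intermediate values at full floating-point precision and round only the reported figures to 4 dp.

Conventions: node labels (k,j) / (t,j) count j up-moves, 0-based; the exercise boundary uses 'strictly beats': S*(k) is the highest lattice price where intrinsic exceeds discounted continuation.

Δt=0.20286, u=1.24975, d=0.80016, q=0.45399, disc=e^(-rΔt)=0.98650
k=7 terminal: V=max(K-S,0) → 93.6188 76.0311 48.5612 5.6565 0.0000 0.0000 0.0000 0.0000
k=6: j=0 S=39.1188 intr=85.8012 cont=84.4782 V=85.8012[EX]; j=1 S=61.0991 intr=63.8209 cont=62.7021 V=63.8209[EX]; j=2 S=95.4296 intr=29.4904 cont=28.6904 V=29.4904[EX]; j=3 S=149.0500 intr=0.0000 cont=3.0468 V=3.0468[hold]; j=4 S=232.7988 intr=0.0000 cont=0.0000 V=0.0000[hold]; j=5 S=363.6047 intr=0.0000 cont=0.0000 V=0.0000[hold]; j=6 S=567.9082 intr=0.0000 cont=0.0000 V=0.0000[hold]  S*(6)=95.4296
k=5: j=0 S=48.8889 intr=76.0311 cont=74.7988 V=76.0311[EX]; j=1 S=76.3588 intr=48.5612 cont=47.5841 V=48.5612[EX]; j=2 S=119.2635 intr=5.6565 cont=17.2493 V=17.2493[hold]; j=3 S=186.2758 intr=0.0000 cont=1.6411 V=1.6411[hold]; j=4 S=290.9411 intr=0.0000 cont=0.0000 V=0.0000[hold]; j=5 S=454.4162 intr=0.0000 cont=0.0000 V=0.0000[hold]  S*(5)=76.3588
k=4: j=0 S=61.0991 intr=63.8209 cont=62.7021 V=63.8209[EX]; j=1 S=95.4296 intr=29.4904 cont=33.8823 V=33.8823[hold]; j=2 S=149.0500 intr=0.0000 cont=10.0261 V=10.0261[hold]; j=3 S=232.7988 intr=0.0000 cont=0.8840 V=0.8840[hold]; j=4 S=363.6047 intr=0.0000 cont=0.0000 V=0.0000[hold]  S*(4)=61.0991
k=3: j=0 S=76.3588 intr=48.5612 cont=49.5511 V=49.5511[hold]; j=1 S=119.2635 intr=5.6565 cont=22.7407 V=22.7407[hold]; j=2 S=186.2758 intr=0.0000 cont=5.7964 V=5.7964[hold]; j=3 S=290.9411 intr=0.0000 cont=0.4761 V=0.4761[hold]  S*(3)=-
k=2: j=0 S=95.4296 intr=29.4904 cont=36.8749 V=36.8749[hold]; j=1 S=149.0500 intr=0.0000 cont=14.8450 V=14.8450[hold]; j=2 S=232.7988 intr=0.0000 cont=3.3354 V=3.3354[hold]  S*(2)=-
k=1: j=0 S=119.2635 intr=5.6565 cont=26.5108 V=26.5108[hold]; j=1 S=186.2758 intr=0.0000 cont=9.4899 V=9.4899[hold]  S*(1)=-
k=0: j=0 S=149.0500 intr=0.0000 cont=18.5300 V=18.5300[hold]  S*(0)=-

price = 18.5300
boundary = - - - - 61.0991 76.3588 95.4296
tree:
18.5300
26.5108 9.4899
36.8749 14.8450 3.3354
49.5511 22.7407 5.7964 0.4761
63.8209 33.8823 10.0261 0.8840 0.0000
76.0311 48.5612 17.2493 1.6411 0.0000 0.0000
85.8012 63.8209 29.4904 3.0468 0.0000 0.0000 0.0000
93.6188 76.0311 48.5612 5.6565 0.0000 0.0000 0.0000 0.0000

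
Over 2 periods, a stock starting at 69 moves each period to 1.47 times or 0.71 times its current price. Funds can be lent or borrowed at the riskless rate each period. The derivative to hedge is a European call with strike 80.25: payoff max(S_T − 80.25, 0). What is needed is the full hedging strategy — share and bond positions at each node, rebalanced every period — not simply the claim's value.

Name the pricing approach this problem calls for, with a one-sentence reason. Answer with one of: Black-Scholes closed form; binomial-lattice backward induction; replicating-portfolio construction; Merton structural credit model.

framework: replicating-portfolio construction

Key observation: the deliverable is the dynamic trading strategy on the 2-step tree (spot 69, moves 1.47 and 0.71), so the valuation must go through the node-by-node replicating-portfolio solve.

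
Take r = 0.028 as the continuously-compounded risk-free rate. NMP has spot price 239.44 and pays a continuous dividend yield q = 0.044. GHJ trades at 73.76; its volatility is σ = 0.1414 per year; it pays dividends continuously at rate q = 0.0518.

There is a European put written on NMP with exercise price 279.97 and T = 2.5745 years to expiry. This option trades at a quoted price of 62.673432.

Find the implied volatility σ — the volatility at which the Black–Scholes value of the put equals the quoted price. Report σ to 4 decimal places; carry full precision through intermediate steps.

At σ = 0.2286 the Black–Scholes value reproduces the quote:
σ√T = 0.2286·√2.5745 = 0.366794
d₁ = (ln(S/K) + (r−q+σ²/2)T) / (σ√T) = (ln(239.44/279.97) + (0.028−0.044+0.2286²/2)·2.5745) / 0.366794 = (-0.156380 + 0.026077) / 0.366794 = -0.355247
d₂ = d₁ − σ√T = -0.355247 − 0.366794 = -0.722041
e^{−rT} = 0.930451
e^{−qT} = 0.892902
N(−d₁) = 0.638798,  N(−d₂) = 0.764865
V = K·e^{−rT}·N(−d₂) − S·e^{−qT}·N(−d₁) = 199.246166 − 136.572734 = 62.673432 (matching the quote); vega is positive throughout, so no other σ reproduces this price

sigma = 0.2286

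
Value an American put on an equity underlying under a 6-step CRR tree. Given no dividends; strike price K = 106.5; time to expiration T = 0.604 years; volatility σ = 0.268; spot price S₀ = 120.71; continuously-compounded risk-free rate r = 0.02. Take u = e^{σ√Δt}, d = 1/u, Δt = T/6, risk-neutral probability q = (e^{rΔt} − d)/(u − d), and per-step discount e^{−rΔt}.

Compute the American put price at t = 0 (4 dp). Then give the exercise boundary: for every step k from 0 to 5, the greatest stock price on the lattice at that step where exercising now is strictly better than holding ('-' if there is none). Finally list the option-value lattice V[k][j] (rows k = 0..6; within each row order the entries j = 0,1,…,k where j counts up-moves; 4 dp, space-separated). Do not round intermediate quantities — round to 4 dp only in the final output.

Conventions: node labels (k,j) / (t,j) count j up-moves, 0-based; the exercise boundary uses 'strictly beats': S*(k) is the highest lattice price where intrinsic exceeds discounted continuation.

params: Δt=0.10067 u=1.08875 d=0.91848 q=0.49059 e^(-rΔt)=0.99799
t_6 payoffs: 34.0277 20.5929 4.6675 0.0000 0.0000 0.0000 0.0000
t_5: node(5,0) S=78.9043 payoff=27.5957 vs cont=27.3815 → 27.5957 [stop]  node(5,1) S=93.5315 payoff=12.9685 vs cont=12.7543 → 12.9685 [stop]  node(5,2) S=110.8702 payoff=0.0000 vs cont=2.3729 → 2.3729 [wait]  node(5,3) S=131.4231 payoff=0.0000 vs cont=0.0000 → 0.0000 [wait]  node(5,4) S=155.7861 payoff=0.0000 vs cont=0.0000 → 0.0000 [wait]  node(5,5) S=184.6655 payoff=0.0000 vs cont=0.0000 → 0.0000 [wait]  ⇒ S*(5)=93.5315
t_4: node(4,0) S=85.9071 payoff=20.5929 vs cont=20.3787 → 20.5929 [stop]  node(4,1) S=101.8325 payoff=4.6675 vs cont=7.7548 → 7.7548 [wait]  node(4,2) S=120.7100 payoff=0.0000 vs cont=1.2063 → 1.2063 [wait]  node(4,3) S=143.0870 payoff=0.0000 vs cont=0.0000 → 0.0000 [wait]  node(4,4) S=169.6123 payoff=0.0000 vs cont=0.0000 → 0.0000 [wait]  ⇒ S*(4)=85.9071
t_3: node(3,0) S=93.5315 payoff=12.9685 vs cont=14.2659 → 14.2659 [wait]  node(3,1) S=110.8702 payoff=0.0000 vs cont=4.5330 → 4.5330 [wait]  node(3,2) S=131.4231 payoff=0.0000 vs cont=0.6133 → 0.6133 [wait]  node(3,3) S=155.7861 payoff=0.0000 vs cont=0.0000 → 0.0000 [wait]  ⇒ S*(3)=-
t_2: node(2,0) S=101.8325 payoff=4.6675 vs cont=9.4719 → 9.4719 [wait]  node(2,1) S=120.7100 payoff=0.0000 vs cont=2.6048 → 2.6048 [wait]  node(2,2) S=143.0870 payoff=0.0000 vs cont=0.3118 → 0.3118 [wait]  ⇒ S*(2)=-
t_1: node(1,0) S=110.8702 payoff=0.0000 vs cont=6.0907 → 6.0907 [wait]  node(1,1) S=131.4231 payoff=0.0000 vs cont=1.4769 → 1.4769 [wait]  ⇒ S*(1)=-
t_0: node(0,0) S=120.7100 payoff=0.0000 vs cont=3.8195 → 3.8195 [wait]  ⇒ S*(0)=-

price = 3.8195
boundary = - - - - 85.9071 93.5315
tree:
3.8195
6.0907 1.4769
9.4719 2.6048 0.3118
14.2659 4.5330 0.6133 0.0000
20.5929 7.7548 1.2063 0.0000 0.0000
27.5957 12.9685 2.3729 0.0000 0.0000 0.0000
34.0277 20.5929 4.6675 0.0000 0.0000 0.0000 0.0000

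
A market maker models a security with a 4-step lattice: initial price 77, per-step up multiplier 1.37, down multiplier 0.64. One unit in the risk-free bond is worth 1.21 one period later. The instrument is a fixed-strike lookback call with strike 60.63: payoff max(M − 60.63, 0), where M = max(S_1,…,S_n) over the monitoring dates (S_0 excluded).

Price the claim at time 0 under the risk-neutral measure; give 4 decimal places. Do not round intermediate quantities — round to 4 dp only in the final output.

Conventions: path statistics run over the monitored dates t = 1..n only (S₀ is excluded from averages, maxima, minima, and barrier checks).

No-arbitrage gives p* = (R−d)/(u−d) = 0.7808: enumerate every path, weight its payoff by its p*-probability, and discount by R^4.
Enumerate all 2^4 = 16 price paths (U = up ×1.37, D = down ×0.64); each path with k up-moves has probability p*^k·(1−p*)^(4−k).
DDDD: M=49.2800, payoff=0.0000, prob=0.002308
UDDD: M=105.4900, payoff=44.8600, prob=0.008221
DUDD: M=67.5136, payoff=6.8836, prob=0.008221
UUDD: M=144.5213, payoff=83.8913, prob=0.029289
DDUD: M=49.2800, payoff=0.0000, prob=0.008221
UDUD: M=105.4900, payoff=44.8600, prob=0.029289
DUUD: M=92.4936, payoff=31.8636, prob=0.029289
UUUD: M=197.9942, payoff=137.3642, prob=0.104341
DDDU: M=49.2800, payoff=0.0000, prob=0.008221
UDDU: M=105.4900, payoff=44.8600, prob=0.029289
DUDU: M=67.5136, payoff=6.8836, prob=0.029289
UUDU: M=144.5213, payoff=83.8913, prob=0.104341
DDUU: M=59.1959, payoff=0.0000, prob=0.029289
UDUU: M=126.7163, payoff=66.0863, prob=0.104341
DUUU: M=126.7163, payoff=66.0863, prob=0.104341
UUUU: M=271.2520, payoff=210.6220, prob=0.371713
Price = Σ prob·payoff / R^4 = 121.812943 / 2.143589 = 56.8266

price = 56.8266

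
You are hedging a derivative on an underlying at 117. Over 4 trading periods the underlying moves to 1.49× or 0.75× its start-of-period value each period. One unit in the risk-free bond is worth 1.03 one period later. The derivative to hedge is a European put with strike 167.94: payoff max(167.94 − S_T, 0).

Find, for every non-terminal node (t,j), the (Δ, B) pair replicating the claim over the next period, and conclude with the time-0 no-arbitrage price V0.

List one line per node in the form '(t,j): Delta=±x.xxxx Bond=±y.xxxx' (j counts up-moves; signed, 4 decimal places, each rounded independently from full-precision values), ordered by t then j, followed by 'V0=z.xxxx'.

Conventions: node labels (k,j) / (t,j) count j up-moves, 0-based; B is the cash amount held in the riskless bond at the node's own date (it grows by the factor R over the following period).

(0,0): Delta=-0.4908 Bond=111.7174
(1,0): Delta=-0.7458 Bond=137.4442
(1,1): Delta=-0.2799 Bond=78.3097
(2,0): Delta=-1.0000 Bond=158.2996
(2,1): Delta=-0.5355 Bond=114.0791
(2,2): Delta=-0.0685 Bond=25.7545
(3,0): Delta=-1.0000 Bond=163.0485
(3,1): Delta=-1.0000 Bond=163.0485
(3,2): Delta=-0.1514 Bond=42.6741
(3,3): Delta=0.0000 Bond=0.0000
V0=54.2969

Arbitrage-free pricing uses the up-move probability p* = (R−d)/(u−d) = 0.3784, discounting each step at R = 1.03.
Payoffs at expiry: V(4,0)=130.9205, V(4,1)=94.3945, V(4,2)=21.8297, V(4,3)=0.0000, V(4,4)=0.0000
  t=3,j=0: stock 49.3594 → up 73.5455 (V=94.3945), down 37.0195 (V=130.9205). Price 113.6892; hedge Δ=-1.0000, bond B=163.0485.
  t=3,j=1: stock 98.0606 → up 146.1103 (V=21.8297), down 73.5455 (V=94.3945). Price 64.9879; hedge Δ=-1.0000, bond B=163.0485.
  t=3,j=2: stock 194.8138 → up 290.2725 (V=0.0000), down 146.1103 (V=21.8297). Price 13.1746; hedge Δ=-0.1514, bond B=42.6741.
  t=3,j=3: stock 387.0300 → up 576.6747 (V=0.0000), down 290.2725 (V=0.0000). Price 0.0000; hedge Δ=0.0000, bond B=0.0000.
  t=2,j=0: stock 65.8125 → up 98.0606 (V=64.9879), down 49.3594 (V=113.6892). Price 92.4871; hedge Δ=-1.0000, bond B=158.2996.
  t=2,j=1: stock 130.7475 → up 194.8138 (V=13.1746), down 98.0606 (V=64.9879). Price 44.0610; hedge Δ=-0.5355, bond B=114.0791.
  t=2,j=2: stock 259.7517 → up 387.0300 (V=0.0000), down 194.8138 (V=13.1746). Price 7.9511; hedge Δ=-0.0685, bond B=25.7545.
  t=1,j=0: stock 87.7500 → up 130.7475 (V=44.0610), down 65.8125 (V=92.4871). Price 72.0036; hedge Δ=-0.7458, bond B=137.4442.
  t=1,j=1: stock 174.3300 → up 259.7517 (V=7.9511), down 130.7475 (V=44.0610). Price 29.5124; hedge Δ=-0.2799, bond B=78.3097.
  t=0,j=0: stock 117.0000 → up 174.3300 (V=29.5124), down 87.7500 (V=72.0036). Price 54.2969; hedge Δ=-0.4908, bond B=111.7174.
As a check, the time-0 holding Δ(0,0)·S0 + B(0,0) comes to 54.2969 — exactly V0.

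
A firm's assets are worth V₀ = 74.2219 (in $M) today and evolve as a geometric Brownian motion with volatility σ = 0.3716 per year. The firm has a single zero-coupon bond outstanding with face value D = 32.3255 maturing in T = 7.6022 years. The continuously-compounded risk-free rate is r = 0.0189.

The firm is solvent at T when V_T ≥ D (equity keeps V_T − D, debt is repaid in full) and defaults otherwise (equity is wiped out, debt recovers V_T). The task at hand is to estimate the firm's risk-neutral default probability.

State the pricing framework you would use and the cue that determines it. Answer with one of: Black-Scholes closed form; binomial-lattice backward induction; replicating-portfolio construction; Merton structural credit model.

framework: Merton structural credit model

Key observation: a levered firm with one bullet debt due at 7.6022 years is the canonical structural-credit setup: equity is a call on the firm's assets struck at the face value.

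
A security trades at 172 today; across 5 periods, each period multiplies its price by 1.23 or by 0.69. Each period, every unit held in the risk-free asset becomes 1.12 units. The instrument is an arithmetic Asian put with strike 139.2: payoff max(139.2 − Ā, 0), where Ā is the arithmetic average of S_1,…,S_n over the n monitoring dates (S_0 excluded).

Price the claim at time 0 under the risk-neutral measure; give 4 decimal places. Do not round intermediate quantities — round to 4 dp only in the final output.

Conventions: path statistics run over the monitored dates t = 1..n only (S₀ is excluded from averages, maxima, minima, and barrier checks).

Under the martingale measure an up-move has probability p* = 0.7963; value the claim as the probability-weighted average of per-path payoffs, discounted 5 periods at R = 1.12.
Enumerate all 2^5 = 32 price paths (U = up ×1.23, D = down ×0.69); each path with k up-moves has probability p*^k·(1−p*)^(5−k).
DDDDD: Ā=64.5923, payoff=74.6077, prob=0.000351
UDDDD: Ā=115.1428, payoff=24.0572, prob=0.001371
DUDDD: Ā=96.5668, payoff=42.6332, prob=0.001371
UUDDD: Ā=172.1408, payoff=0.0000, prob=0.005360
DDUDD: Ā=83.7494, payoff=55.4506, prob=0.001371
UDUDD: Ā=149.2924, payoff=0.0000, prob=0.005360
DUUDD: Ā=130.7164, payoff=8.4836, prob=0.005360
UUUDD: Ā=233.0161, payoff=0.0000, prob=0.020952
DDDUD: Ā=74.9053, payoff=64.2947, prob=0.001371
UDDUD: Ā=133.5269, payoff=5.6731, prob=0.005360
DUDUD: Ā=114.9509, payoff=24.2491, prob=0.005360
UUDUD: Ā=204.9125, payoff=0.0000, prob=0.020952
DDUUD: Ā=102.1335, payoff=37.0665, prob=0.005360
UDUUD: Ā=182.0640, payoff=0.0000, prob=0.020952
DUUUD: Ā=163.4880, payoff=0.0000, prob=0.020952
UUUUD: Ā=291.4351, payoff=0.0000, prob=0.081903
DDDDU: Ā=68.8030, payoff=70.3970, prob=0.001371
UDDDU: Ā=122.6487, payoff=16.5513, prob=0.005360
DUDDU: Ā=104.0727, payoff=35.1273, prob=0.005360
UUDDU: Ā=185.5210, payoff=0.0000, prob=0.020952
DDUDU: Ā=91.2553, payoff=47.9447, prob=0.005360
UDUDU: Ā=162.6725, payoff=0.0000, prob=0.020952
DUUDU: Ā=144.0965, payoff=0.0000, prob=0.020952
UUUDU: Ā=256.8677, payoff=0.0000, prob=0.081903
DDDUU: Ā=82.4113, payoff=56.7887, prob=0.005360
UDDUU: Ā=146.9070, payoff=0.0000, prob=0.020952
DUDUU: Ā=128.3310, payoff=10.8690, prob=0.020952
UUDUU: Ā=228.7640, payoff=0.0000, prob=0.081903
DDUUU: Ā=115.5136, payoff=23.6864, prob=0.020952
UDUUU: Ā=205.9155, payoff=0.0000, prob=0.081903
DUUUU: Ā=187.3395, payoff=0.0000, prob=0.081903
UUUUU: Ā=333.9531, payoff=0.0000, prob=0.320165
Price = Σ prob·payoff / R^5 = 2.345158 / 1.762342 = 1.3307

price = 1.3307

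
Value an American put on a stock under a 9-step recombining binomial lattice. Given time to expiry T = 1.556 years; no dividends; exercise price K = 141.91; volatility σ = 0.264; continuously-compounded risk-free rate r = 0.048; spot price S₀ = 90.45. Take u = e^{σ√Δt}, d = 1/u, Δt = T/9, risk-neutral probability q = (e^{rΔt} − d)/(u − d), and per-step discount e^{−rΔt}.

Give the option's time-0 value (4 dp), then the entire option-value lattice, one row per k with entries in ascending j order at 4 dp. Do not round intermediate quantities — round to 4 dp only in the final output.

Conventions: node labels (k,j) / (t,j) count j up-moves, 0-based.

params: Δt=0.17289 u=1.11602 d=0.89604 q=0.51047 e^(-rΔt)=0.99174
t_9 payoffs: 108.2315 99.9633 89.6651 76.8387 60.8632 40.9658 16.1834 0.0000 0.0000 0.0000
k=8: node(8,0) S=37.5859 payoff=104.3241 vs cont=103.1513 → 104.3241 [stop]  node(8,1) S=46.8135 payoff=95.0965 vs cont=93.9237 → 95.0965 [stop]  node(8,2) S=58.3065 payoff=83.6035 vs cont=82.4307 → 83.6035 [stop]  node(8,3) S=72.6211 payoff=69.2889 vs cont=68.1161 → 69.2889 [stop]  node(8,4) S=90.4500 payoff=51.4600 vs cont=50.2872 → 51.4600 [stop]  node(8,5) S=112.6560 payoff=29.2540 vs cont=28.0812 → 29.2540 [stop]  node(8,6) S=140.3138 payoff=1.5962 vs cont=7.8568 → 7.8568 [wait]  node(8,7) S=174.7616 payoff=0.0000 vs cont=0.0000 → 0.0000 [wait]  node(8,8) S=217.6667 payoff=0.0000 vs cont=0.0000 → 0.0000 [wait]
k=7: node(7,0) S=41.9467 payoff=99.9633 vs cont=98.7905 → 99.9633 [stop]  node(7,1) S=52.2449 payoff=89.6651 vs cont=88.4923 → 89.6651 [stop]  node(7,2) S=65.0713 payoff=76.8387 vs cont=75.6659 → 76.8387 [stop]  node(7,3) S=81.0468 payoff=60.8632 vs cont=59.6905 → 60.8632 [stop]  node(7,4) S=100.9442 payoff=40.9658 vs cont=39.7930 → 40.9658 [stop]  node(7,5) S=125.7266 payoff=16.1834 vs cont=18.1800 → 18.1800 [wait]  node(7,6) S=156.5933 payoff=0.0000 vs cont=3.8144 → 3.8144 [wait]  node(7,7) S=195.0379 payoff=0.0000 vs cont=0.0000 → 0.0000 [wait]
k=6: node(6,0) S=46.8135 payoff=95.0965 vs cont=93.9237 → 95.0965 [stop]  node(6,1) S=58.3065 payoff=83.6035 vs cont=82.4307 → 83.6035 [stop]  node(6,2) S=72.6211 payoff=69.2889 vs cont=68.1161 → 69.2889 [stop]  node(6,3) S=90.4500 payoff=51.4600 vs cont=50.2872 → 51.4600 [stop]  node(6,4) S=112.6560 payoff=29.2540 vs cont=29.0920 → 29.2540 [stop]  node(6,5) S=140.3138 payoff=1.5962 vs cont=10.7572 → 10.7572 [wait]  node(6,6) S=174.7616 payoff=0.0000 vs cont=1.8518 → 1.8518 [wait]
k=5: node(5,0) S=52.2449 payoff=89.6651 vs cont=88.4923 → 89.6651 [stop]  node(5,1) S=65.0713 payoff=76.8387 vs cont=75.6659 → 76.8387 [stop]  node(5,2) S=81.0468 payoff=60.8632 vs cont=59.6905 → 60.8632 [stop]  node(5,3) S=100.9442 payoff=40.9658 vs cont=39.7930 → 40.9658 [stop]  node(5,4) S=125.7266 payoff=16.1834 vs cont=19.6483 → 19.6483 [wait]  node(5,5) S=156.5933 payoff=0.0000 vs cont=6.1600 → 6.1600 [wait]
k=4: node(4,0) S=58.3065 payoff=83.6035 vs cont=82.4307 → 83.6035 [stop]  node(4,1) S=72.6211 payoff=69.2889 vs cont=68.1161 → 69.2889 [stop]  node(4,2) S=90.4500 payoff=51.4600 vs cont=50.2872 → 51.4600 [stop]  node(4,3) S=112.6560 payoff=29.2540 vs cont=29.8353 → 29.8353 [wait]  node(4,4) S=140.3138 payoff=1.5962 vs cont=12.6575 → 12.6575 [wait]
k=3: node(3,0) S=65.0713 payoff=76.8387 vs cont=75.6659 → 76.8387 [stop]  node(3,1) S=81.0468 payoff=60.8632 vs cont=59.6905 → 60.8632 [stop]  node(3,2) S=100.9442 payoff=40.9658 vs cont=40.0873 → 40.9658 [stop]  node(3,3) S=125.7266 payoff=16.1834 vs cont=20.8925 → 20.8925 [wait]
k=2: node(2,0) S=72.6211 payoff=69.2889 vs cont=68.1161 → 69.2889 [stop]  node(2,1) S=90.4500 payoff=51.4600 vs cont=50.2872 → 51.4600 [stop]  node(2,2) S=112.6560 payoff=29.2540 vs cont=30.4652 → 30.4652 [wait]
k=1: node(1,0) S=81.0468 payoff=60.8632 vs cont=59.6905 → 60.8632 [stop]  node(1,1) S=100.9442 payoff=40.9658 vs cont=40.4061 → 40.9658 [stop]
k=0: node(0,0) S=90.4500 payoff=51.4600 vs cont=50.2872 → 51.4600 [stop]

price = 51.4600
tree:
51.4600
60.8632 40.9658
69.2889 51.4600 30.4652
76.8387 60.8632 40.9658 20.8925
83.6035 69.2889 51.4600 29.8353 12.6575
89.6651 76.8387 60.8632 40.9658 19.6483 6.1600
95.0965 83.6035 69.2889 51.4600 29.2540 10.7572 1.8518
99.9633 89.6651 76.8387 60.8632 40.9658 18.1800 3.8144 0.0000
104.3241 95.0965 83.6035 69.2889 51.4600 29.2540 7.8568 0.0000 0.0000
108.2315 99.9633 89.6651 76.8387 60.8632 40.9658 16.1834 0.0000 0.0000 0.0000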